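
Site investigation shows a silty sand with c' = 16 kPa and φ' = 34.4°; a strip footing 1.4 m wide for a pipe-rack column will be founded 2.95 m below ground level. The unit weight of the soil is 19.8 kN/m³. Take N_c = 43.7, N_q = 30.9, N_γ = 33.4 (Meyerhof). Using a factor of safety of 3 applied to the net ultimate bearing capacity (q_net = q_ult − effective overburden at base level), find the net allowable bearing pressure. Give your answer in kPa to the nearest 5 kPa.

Effective surcharge at the founding depth q = γ·D_f = 19.8 × 2.95 = 58.41 kPa.
q_ult = c·N_c + q·N_q + 0.5·γ·B·N_γ
     = 16 × 43.7 + 58.41 × 30.9 + 0.5 × 19.8 × 1.4 × 33.4
     = 699.2 + 1804.9 + 462.92 = 2967 kPa.
Net ultimate: q_net = 2967 − 58.41 = 2908.6 kPa.
q_all(net) = 2908.6 / 3 = 969.53 kPa.

q_all(net) ≈ 970 kPa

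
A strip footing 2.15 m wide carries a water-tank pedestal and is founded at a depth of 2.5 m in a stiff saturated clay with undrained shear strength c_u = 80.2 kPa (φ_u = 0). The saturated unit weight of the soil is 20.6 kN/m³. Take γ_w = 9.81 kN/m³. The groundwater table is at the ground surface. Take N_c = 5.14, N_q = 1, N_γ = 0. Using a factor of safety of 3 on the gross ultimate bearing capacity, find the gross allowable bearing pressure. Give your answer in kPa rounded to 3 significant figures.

q_all ≈ 146 kPa

γ' = 20.6 − 9.81 = 10.79 kN/m³ (submerged throughout). q = 10.79 × 2.5 = 26.975 kPa.
c·N_c = 80.2 × 5.14 = 412.23 kPa
q·N_q = 26.975 × 1 = 26.975 kPa
q_ult = 412.23 + 26.975 = 439.2 kPa.
q_all = 439.2 / 3 = 146.4 kPa.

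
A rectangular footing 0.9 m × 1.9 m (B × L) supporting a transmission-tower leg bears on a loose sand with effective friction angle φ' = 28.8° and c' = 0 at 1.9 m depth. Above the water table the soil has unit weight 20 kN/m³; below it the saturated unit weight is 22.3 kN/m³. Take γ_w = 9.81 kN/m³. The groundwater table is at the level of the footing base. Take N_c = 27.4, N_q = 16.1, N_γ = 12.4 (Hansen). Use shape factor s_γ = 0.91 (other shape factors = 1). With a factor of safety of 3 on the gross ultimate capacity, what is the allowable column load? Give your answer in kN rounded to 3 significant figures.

Overburden at base level: q = 20 × 1.9 = 38 kPa.
Below the base the soil is submerged, so the ½γBN_γ term uses γ' = 22.3 − 9.81 = 12.49 kN/m³.
Surcharge term q·N_q = 38 × 16.1 = 611.8 kPa; self-weight term 0.5·γ·B·N_γ·s_γ = 0.5 × 12.49 × 0.9 × 12.4 × 0.91 = 63.422 kPa.
q_ult = 611.8 + 63.422 = 675.22 kPa.
Gross allowable pressure q_all = 675.22 / 3 = 225.07 kPa.
Footing area = 1.71 m², so allowable column load = 225.07 × 1.71 = 384.88 kN.

P_all ≈ 385 kN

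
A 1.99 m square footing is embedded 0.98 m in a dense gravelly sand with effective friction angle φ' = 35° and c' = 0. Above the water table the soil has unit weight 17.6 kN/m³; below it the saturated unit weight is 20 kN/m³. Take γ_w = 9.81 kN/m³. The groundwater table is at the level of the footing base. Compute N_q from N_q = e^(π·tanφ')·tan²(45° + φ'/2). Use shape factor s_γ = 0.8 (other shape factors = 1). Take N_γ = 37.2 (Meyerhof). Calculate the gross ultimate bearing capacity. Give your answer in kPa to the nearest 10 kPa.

q_ult ≈ 880 kPa

tan35° = 0.7002, so N_q = e^(π×0.7002)·tan²(62.5°) = 9.023 × 3.69 = 33.3.
Effective surcharge at the founding depth q = γ·D_f = 17.6 × 0.98 = 17.248 kPa.
The water table coincides with the base, so in the self-weight term γ → γ' = 10.19 kN/m³.
q_ult = q·N_q + 0.5·γ·B·N_γ·s_γ
     = 17.248 × 33.296 + 0.5 × 10.19 × 1.99 × 37.2 × 0.8
     = 574.29 + 301.74 = 876.03 kPa.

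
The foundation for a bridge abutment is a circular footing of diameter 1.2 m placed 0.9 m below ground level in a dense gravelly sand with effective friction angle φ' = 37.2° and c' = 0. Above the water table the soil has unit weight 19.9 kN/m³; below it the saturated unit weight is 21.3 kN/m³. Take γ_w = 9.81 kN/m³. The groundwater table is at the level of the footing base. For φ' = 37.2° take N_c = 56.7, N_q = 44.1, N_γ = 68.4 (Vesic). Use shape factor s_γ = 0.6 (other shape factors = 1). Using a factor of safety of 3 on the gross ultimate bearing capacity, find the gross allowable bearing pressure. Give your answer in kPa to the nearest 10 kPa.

q_all ≈ 360 kPa

Effective surcharge at the founding depth q = γ·D_f = 19.9 × 0.9 = 17.91 kPa.
The water table coincides with the base, so in the self-weight term γ → γ' = 11.49 kN/m³.
q_ult = q·N_q + 0.5·γ·B·N_γ·s_γ
     = 17.91 × 44.1 + 0.5 × 11.49 × 1.2 × 68.4 × 0.6
     = 789.83 + 282.93 = 1072.8 kPa.
q_all = 1072.8 / 3 = 357.59 kPa.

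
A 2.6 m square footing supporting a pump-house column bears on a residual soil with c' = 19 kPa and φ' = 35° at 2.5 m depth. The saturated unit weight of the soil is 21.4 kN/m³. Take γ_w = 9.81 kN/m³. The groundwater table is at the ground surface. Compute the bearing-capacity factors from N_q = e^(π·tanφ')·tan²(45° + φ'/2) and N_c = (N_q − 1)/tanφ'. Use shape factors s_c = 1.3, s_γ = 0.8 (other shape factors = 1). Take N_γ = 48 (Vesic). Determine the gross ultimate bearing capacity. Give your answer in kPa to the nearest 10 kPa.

q_ult ≈ 2680 kPa

tan35° = 0.7002, so N_q = e^(π×0.7002)·tan²(62.5°) = 9.023 × 3.69 = 33.3.
N_c = (33.3 − 1)/tan35° = 46.12.
Water table at ground surface, so effective unit weight γ' = 21.4 − 9.81 = 11.59 kN/m³ is used throughout; overburden q = 11.59 × 2.5 = 28.975 kPa; the same γ' applies in the ½γBN_γ term.
Cohesion term c·N_c·s_c = 19 × 46.124 × 1.3 = 1139.3 kPa; surcharge term q·N_q = 28.975 × 33.296 = 964.75 kPa; self-weight term 0.5·γ·B·N_γ·s_γ = 0.5 × 11.59 × 2.6 × 48 × 0.8 = 578.57 kPa.
q_ult = 1139.3 + 964.75 + 578.57 = 2682.6 kPa.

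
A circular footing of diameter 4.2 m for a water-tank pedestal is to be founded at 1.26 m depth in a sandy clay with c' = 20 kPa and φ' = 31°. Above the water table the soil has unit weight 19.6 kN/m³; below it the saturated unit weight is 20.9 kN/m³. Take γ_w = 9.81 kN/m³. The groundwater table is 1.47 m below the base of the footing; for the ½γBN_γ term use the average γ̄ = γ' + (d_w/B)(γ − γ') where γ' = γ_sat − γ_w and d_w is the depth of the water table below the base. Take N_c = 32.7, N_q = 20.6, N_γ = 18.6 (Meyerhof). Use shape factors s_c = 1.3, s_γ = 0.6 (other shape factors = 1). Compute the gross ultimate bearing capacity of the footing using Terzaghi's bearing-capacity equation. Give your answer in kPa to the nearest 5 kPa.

Effective surcharge at the founding depth q = γ·D_f = 19.6 × 1.26 = 24.696 kPa.
With d_w = 1.47 m < B, γ̄ = 11.09 + (1.47/4.2) × (19.6 − 11.09) = 14.068 kN/m³.
q_ult = c·N_c·s_c + q·N_q + 0.5·γ·B·N_γ·s_γ
     = 20 × 32.7 × 1.3 + 24.696 × 20.6 + 0.5 × 14.068 × 4.2 × 18.6 × 0.6
     = 850.2 + 508.74 + 329.71 = 1688.6 kPa.

q_ult ≈ 1690 kPa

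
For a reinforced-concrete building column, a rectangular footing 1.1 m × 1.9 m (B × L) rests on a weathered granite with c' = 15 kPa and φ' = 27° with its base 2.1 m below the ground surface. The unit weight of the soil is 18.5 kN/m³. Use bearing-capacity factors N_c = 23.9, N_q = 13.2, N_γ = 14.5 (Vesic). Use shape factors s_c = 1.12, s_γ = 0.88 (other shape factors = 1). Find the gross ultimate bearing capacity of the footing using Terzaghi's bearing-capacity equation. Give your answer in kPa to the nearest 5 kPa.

q_ult ≈ 1045 kPa

Effective surcharge at the founding depth q = γ·D_f = 18.5 × 2.1 = 38.85 kPa.
q_ult = c·N_c·s_c + q·N_q + 0.5·γ·B·N_γ·s_γ
     = 15 × 23.9 × 1.12 + 38.85 × 13.2 + 0.5 × 18.5 × 1.1 × 14.5 × 0.88
     = 401.52 + 512.82 + 129.83 = 1044.2 kPa.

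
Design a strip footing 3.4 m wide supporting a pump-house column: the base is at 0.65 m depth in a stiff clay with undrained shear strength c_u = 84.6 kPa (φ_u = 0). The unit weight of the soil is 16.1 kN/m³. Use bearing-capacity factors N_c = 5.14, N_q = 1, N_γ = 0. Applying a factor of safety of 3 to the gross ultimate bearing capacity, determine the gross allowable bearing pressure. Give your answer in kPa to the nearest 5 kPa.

Effective surcharge at the founding depth q = γ·D_f = 16.1 × 0.65 = 10.465 kPa.
q_ult = c·N_c + q·N_q
     = 84.6 × 5.14 + 10.465 × 1
     = 434.84 + 10.465 = 445.31 kPa.
q_all = q_ult / FS = 445.31 / 3 = 148.44 kPa.

q_all ≈ 150 kPa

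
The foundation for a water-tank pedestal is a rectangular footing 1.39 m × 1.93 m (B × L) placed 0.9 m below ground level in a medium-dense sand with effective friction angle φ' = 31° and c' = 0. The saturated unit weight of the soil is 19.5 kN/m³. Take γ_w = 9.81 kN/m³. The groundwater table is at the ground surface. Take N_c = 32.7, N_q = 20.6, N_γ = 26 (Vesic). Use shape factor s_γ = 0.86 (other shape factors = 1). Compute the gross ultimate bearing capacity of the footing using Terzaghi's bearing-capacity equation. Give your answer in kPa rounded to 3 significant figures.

Water table at ground surface, so effective unit weight γ' = 19.5 − 9.81 = 9.69 kN/m³ is used throughout; overburden q = 9.69 × 0.9 = 8.721 kPa; the same γ' applies in the ½γBN_γ term.
Surcharge term q·N_q = 8.721 × 20.6 = 179.65 kPa; self-weight term 0.5·γ·B·N_γ·s_γ = 0.5 × 9.69 × 1.39 × 26 × 0.86 = 150.58 kPa.
q_ult = 179.65 + 150.58 = 330.24 kPa.

q_ult ≈ 330 kPa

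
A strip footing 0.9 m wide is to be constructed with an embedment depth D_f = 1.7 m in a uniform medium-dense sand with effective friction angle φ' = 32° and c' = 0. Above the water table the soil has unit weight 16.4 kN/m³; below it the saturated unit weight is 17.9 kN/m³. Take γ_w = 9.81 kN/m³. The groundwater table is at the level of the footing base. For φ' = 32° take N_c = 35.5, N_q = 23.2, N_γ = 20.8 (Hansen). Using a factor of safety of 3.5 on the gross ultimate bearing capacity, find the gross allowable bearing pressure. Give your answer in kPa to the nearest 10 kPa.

q_all ≈ 210 kPa

Effective surcharge at the founding depth q = γ·D_f = 16.4 × 1.7 = 27.88 kPa.
The water table coincides with the base, so in the self-weight term γ → γ' = 8.09 kN/m³.
q_ult = q·N_q + 0.5·γ·B·N_γ
     = 27.88 × 23.2 + 0.5 × 8.09 × 0.9 × 20.8
     = 646.82 + 75.722 = 722.54 kPa.
q_all = 722.54 / 3.5 = 206.44 kPa.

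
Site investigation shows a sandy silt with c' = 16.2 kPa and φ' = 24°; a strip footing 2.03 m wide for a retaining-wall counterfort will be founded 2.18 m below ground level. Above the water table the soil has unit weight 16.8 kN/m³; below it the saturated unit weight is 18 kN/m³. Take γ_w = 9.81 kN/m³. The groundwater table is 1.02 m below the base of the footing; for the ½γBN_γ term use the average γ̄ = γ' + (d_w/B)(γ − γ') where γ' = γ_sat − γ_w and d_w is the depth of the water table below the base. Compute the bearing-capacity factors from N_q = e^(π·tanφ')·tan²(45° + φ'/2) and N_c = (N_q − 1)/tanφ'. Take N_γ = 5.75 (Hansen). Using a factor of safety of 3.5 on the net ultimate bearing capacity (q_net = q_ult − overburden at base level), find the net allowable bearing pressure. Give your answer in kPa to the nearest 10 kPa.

N_q = e^(π·tan24°)·tan²(57°) = 9.6; N_c = (N_q − 1)/tanφ' = 19.32.
Overburden at base level: q = 16.8 × 2.18 = 36.624 kPa.
The water table is 1.02 m below the base (< B = 2.03 m), so the ½γBN_γ term uses γ̄ = γ' + (d_w/B)(γ − γ') = 8.19 + (1.02/2.03)(16.8 − 8.19) = 12.516 kN/m³.
Cohesion term c·N_c = 16.2 × 19.324 = 313.04 kPa; surcharge term q·N_q = 36.624 × 9.6034 = 351.71 kPa; self-weight term 0.5·γ·B·N_γ = 0.5 × 12.516 × 2.03 × 5.75 = 73.048 kPa.
q_ult = 313.04 + 351.71 + 73.048 = 737.8 kPa.
q_net = 737.8 − 36.624 = 701.18 kPa.
q_all(net) = 701.18 / 3.5 = 200.34 kPa.

q_all(net) ≈ 200 kPa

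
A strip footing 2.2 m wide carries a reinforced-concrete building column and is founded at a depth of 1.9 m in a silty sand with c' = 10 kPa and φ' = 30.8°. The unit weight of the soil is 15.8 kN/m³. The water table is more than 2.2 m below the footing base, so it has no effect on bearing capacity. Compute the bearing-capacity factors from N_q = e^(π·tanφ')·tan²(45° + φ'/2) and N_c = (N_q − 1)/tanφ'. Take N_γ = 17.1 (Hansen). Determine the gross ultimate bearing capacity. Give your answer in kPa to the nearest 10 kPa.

q_ult ≈ 1220 kPa

tan30.8° = 0.5961, so N_q = e^(π×0.5961)·tan²(60.4°) = 6.506 × 3.099 = 20.16.
N_c = (20.16 − 1)/tan30.8° = 32.14.
q = γ·D_f = 15.8 × 1.9 = 30.02 kPa.
c·N_c = 10 × 32.143 = 321.43 kPa
q·N_q = 30.02 × 20.161 = 605.24 kPa
0.5·γ·B·N_γ = 0.5 × 15.8 × 2.2 × 17.1 = 297.2 kPa
q_ult = 321.43 + 605.24 + 297.2 = 1223.9 kPa.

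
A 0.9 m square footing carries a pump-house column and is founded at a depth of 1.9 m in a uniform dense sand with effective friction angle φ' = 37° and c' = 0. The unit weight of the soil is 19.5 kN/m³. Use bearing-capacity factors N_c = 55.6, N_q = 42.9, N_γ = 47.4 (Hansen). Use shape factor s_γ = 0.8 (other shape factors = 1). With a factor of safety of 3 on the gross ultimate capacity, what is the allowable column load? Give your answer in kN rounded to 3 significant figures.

P_all ≈ 519 kN

Overburden at base level: q = 19.5 × 1.9 = 37.05 kPa.
Surcharge term q·N_q = 37.05 × 42.9 = 1589.4 kPa; self-weight term 0.5·γ·B·N_γ·s_γ = 0.5 × 19.5 × 0.9 × 47.4 × 0.8 = 332.75 kPa.
q_ult = 1589.4 + 332.75 = 1922.2 kPa.
Gross allowable pressure q_all = 1922.2 / 3 = 640.73 kPa.
Footing area = 0.81 m², so allowable column load = 640.73 × 0.81 = 518.99 kN.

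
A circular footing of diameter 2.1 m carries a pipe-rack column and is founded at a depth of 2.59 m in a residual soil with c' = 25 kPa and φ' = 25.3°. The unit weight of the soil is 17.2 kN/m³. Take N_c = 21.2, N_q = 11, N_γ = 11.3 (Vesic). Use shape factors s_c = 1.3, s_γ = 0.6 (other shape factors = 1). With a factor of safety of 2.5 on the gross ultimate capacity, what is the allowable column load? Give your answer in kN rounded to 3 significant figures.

P_all ≈ 1800 kN

q = γ·D_f = 17.2 × 2.59 = 44.548 kPa.
c·N_c·s_c = 25 × 21.2 × 1.3 = 689 kPa
q·N_q = 44.548 × 11 = 490.03 kPa
0.5·γ·B·N_γ·s_γ = 0.5 × 17.2 × 2.1 × 11.3 × 0.6 = 122.45 kPa
q_ult = 689 + 490.03 + 122.45 = 1301.5 kPa.
Gross allowable pressure q_all = 1301.5 / 2.5 = 520.59 kPa.
Footing area = 3.4636 m², so allowable column load = 520.59 × 3.4636 = 1803.1 kN.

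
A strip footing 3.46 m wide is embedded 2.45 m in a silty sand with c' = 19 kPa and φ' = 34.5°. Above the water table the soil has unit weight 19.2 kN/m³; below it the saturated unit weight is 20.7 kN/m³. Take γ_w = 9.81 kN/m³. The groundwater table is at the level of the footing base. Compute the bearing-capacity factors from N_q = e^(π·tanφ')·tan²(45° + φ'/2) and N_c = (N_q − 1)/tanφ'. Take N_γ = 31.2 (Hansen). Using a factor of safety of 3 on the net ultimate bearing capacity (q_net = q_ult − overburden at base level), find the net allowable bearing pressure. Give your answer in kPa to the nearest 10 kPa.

q_all(net) ≈ 950 kPa

N_q = e^(π·tan34.5°)·tan²(62.25°) = 31.3; N_c = (N_q − 1)/tanφ' = 44.09.
Overburden at base level: q = 19.2 × 2.45 = 47.04 kPa.
Below the base the soil is submerged, so the ½γBN_γ term uses γ' = 20.7 − 9.81 = 10.89 kN/m³.
Cohesion term c·N_c = 19 × 44.085 = 837.62 kPa; surcharge term q·N_q = 47.04 × 31.299 = 1472.3 kPa; self-weight term 0.5·γ·B·N_γ = 0.5 × 10.89 × 3.46 × 31.2 = 587.8 kPa.
q_ult = 837.62 + 1472.3 + 587.8 = 2897.7 kPa.
q_net = 2897.7 − 47.04 = 2850.7 kPa.
q_all(net) = 2850.7 / 3 = 950.23 kPa.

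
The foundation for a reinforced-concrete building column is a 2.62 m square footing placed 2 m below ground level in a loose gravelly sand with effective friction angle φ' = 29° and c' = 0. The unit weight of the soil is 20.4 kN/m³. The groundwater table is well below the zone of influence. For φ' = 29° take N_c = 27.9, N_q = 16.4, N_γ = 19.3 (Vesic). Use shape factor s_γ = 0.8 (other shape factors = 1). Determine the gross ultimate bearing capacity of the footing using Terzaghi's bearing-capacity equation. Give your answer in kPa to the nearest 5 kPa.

q = γ·D_f = 20.4 × 2 = 40.8 kPa.
q·N_q = 40.8 × 16.4 = 669.12 kPa
0.5·γ·B·N_γ·s_γ = 0.5 × 20.4 × 2.62 × 19.3 × 0.8 = 412.62 kPa
q_ult = 669.12 + 412.62 = 1081.7 kPa.

q_ult ≈ 1080 kPa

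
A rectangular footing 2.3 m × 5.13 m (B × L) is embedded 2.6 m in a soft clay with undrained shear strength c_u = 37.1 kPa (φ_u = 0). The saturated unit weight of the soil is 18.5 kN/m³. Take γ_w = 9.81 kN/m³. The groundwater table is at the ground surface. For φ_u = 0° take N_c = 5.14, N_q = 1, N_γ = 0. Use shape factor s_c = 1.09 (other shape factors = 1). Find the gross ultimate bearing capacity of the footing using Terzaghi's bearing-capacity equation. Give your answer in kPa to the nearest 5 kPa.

With the water table at the surface the whole profile is submerged: γ' = 18.5 − 9.81 = 8.69 kN/m³, so q = γ'·D_f = 22.594 kPa.
q_ult = c·N_c·s_c + q·N_q
     = 37.1 × 5.14 × 1.09 + 22.594 × 1
     = 207.86 + 22.594 = 230.45 kPa.

q_ult ≈ 230 kPa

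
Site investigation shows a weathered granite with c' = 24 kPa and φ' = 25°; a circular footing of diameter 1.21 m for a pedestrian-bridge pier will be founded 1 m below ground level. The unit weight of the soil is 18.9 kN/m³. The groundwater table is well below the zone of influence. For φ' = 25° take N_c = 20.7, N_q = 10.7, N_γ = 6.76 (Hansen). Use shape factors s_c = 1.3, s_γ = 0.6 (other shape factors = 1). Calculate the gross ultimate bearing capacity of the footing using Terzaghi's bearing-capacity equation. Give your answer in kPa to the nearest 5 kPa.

q_ult ≈ 895 kPa

Overburden at base level: q = 18.9 × 1 = 18.9 kPa.
Cohesion term c·N_c·s_c = 24 × 20.7 × 1.3 = 645.84 kPa; surcharge term q·N_q = 18.9 × 10.7 = 202.23 kPa; self-weight term 0.5·γ·B·N_γ·s_γ = 0.5 × 18.9 × 1.21 × 6.76 × 0.6 = 46.378 kPa.
q_ult = 645.84 + 202.23 + 46.378 = 894.45 kPa.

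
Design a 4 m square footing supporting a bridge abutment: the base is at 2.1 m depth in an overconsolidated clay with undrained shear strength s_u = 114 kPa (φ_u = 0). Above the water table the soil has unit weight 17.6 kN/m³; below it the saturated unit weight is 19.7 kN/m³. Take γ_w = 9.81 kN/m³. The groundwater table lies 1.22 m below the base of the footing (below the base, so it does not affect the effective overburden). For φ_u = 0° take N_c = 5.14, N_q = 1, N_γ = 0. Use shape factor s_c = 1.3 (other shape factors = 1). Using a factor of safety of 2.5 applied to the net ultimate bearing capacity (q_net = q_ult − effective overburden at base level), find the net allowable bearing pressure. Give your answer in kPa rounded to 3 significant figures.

q_all(net) ≈ 305 kPa

Overburden at base level: q = 17.6 × 2.1 = 36.96 kPa.
Cohesion term c·N_c·s_c = 114 × 5.14 × 1.3 = 761.75 kPa; surcharge term q·N_q = 36.96 × 1 = 36.96 kPa.
q_ult = 761.75 + 36.96 = 798.71 kPa.
Net ultimate: q_net = 798.71 − 36.96 = 761.75 kPa.
q_all(net) = 761.75 / 2.5 = 304.7 kPa.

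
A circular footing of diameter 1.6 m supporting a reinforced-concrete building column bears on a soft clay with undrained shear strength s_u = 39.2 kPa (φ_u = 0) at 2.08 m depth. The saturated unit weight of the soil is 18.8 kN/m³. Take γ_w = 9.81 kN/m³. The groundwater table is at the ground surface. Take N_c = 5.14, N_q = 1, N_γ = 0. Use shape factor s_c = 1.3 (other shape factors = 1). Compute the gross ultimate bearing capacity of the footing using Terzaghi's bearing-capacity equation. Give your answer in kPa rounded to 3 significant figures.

Water table at ground surface, so effective unit weight γ' = 18.8 − 9.81 = 8.99 kN/m³ is used throughout; overburden q = 8.99 × 2.08 = 18.699 kPa.
Cohesion term c·N_c·s_c = 39.2 × 5.14 × 1.3 = 261.93 kPa; surcharge term q·N_q = 18.699 × 1 = 18.699 kPa.
q_ult = 261.93 + 18.699 = 280.63 kPa.

q_ult ≈ 281 kPa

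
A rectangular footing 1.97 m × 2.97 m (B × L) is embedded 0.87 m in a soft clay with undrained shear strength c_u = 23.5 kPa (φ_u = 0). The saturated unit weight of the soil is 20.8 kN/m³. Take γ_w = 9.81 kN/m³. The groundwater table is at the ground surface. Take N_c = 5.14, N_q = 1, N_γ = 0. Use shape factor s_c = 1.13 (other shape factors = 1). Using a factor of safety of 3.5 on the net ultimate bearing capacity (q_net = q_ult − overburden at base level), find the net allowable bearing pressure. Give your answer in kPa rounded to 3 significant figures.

q_all(net) ≈ 39 kPa

With the water table at the surface the whole profile is submerged: γ' = 20.8 − 9.81 = 10.99 kN/m³, so q = γ'·D_f = 9.5613 kPa.
q_ult = c·N_c·s_c + q·N_q
     = 23.5 × 5.14 × 1.13 + 9.5613 × 1
     = 136.49 + 9.5613 = 146.05 kPa.
q_net = 146.05 − 9.5613 = 136.49 kPa.
q_all(net) = 136.49 / 3.5 = 38.998 kPa.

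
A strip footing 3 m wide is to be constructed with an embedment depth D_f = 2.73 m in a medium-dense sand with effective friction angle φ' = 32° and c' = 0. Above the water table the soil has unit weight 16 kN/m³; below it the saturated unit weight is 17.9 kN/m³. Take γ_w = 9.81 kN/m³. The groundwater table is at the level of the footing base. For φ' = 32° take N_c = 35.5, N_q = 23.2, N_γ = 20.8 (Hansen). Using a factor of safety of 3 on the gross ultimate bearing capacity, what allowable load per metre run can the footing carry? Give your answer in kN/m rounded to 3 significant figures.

≈ 1270 kN/m

q = γ·D_f = 16 × 2.73 = 43.68 kPa.
For the ½γBN_γ term take γ' = 17.9 − 9.81 = 8.09 kN/m³ (soil below base is submerged).
q·N_q = 43.68 × 23.2 = 1013.4 kPa
0.5·γ·B·N_γ = 0.5 × 8.09 × 3 × 20.8 = 252.41 kPa
q_ult = 1013.4 + 252.41 = 1265.8 kPa.
Gross allowable pressure q_all = 1265.8 / 3 = 421.93 kPa.
Allowable wall load = q_all × B = 421.93 × 3 = 1265.8 kN per metre run.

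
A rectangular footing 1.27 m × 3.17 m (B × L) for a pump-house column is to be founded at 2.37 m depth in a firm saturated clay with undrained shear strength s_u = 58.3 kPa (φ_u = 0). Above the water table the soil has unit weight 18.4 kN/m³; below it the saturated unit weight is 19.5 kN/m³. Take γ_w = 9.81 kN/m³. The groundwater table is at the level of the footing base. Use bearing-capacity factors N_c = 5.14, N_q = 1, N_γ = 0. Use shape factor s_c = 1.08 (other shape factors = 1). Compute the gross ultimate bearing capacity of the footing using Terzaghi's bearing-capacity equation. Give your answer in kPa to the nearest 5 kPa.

Effective surcharge at the founding depth q = γ·D_f = 18.4 × 2.37 = 43.608 kPa.
q_ult = c·N_c·s_c + q·N_q
     = 58.3 × 5.14 × 1.08 + 43.608 × 1
     = 323.63 + 43.608 = 367.24 kPa.

q_ult ≈ 365 kPa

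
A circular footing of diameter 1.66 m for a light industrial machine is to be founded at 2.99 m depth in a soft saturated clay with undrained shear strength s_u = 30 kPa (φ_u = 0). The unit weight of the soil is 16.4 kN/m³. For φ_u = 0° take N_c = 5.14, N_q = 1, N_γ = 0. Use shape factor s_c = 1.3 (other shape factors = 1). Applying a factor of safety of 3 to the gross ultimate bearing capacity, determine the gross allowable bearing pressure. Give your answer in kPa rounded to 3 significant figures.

q = γ·D_f = 16.4 × 2.99 = 49.036 kPa.
c·N_c·s_c = 30 × 5.14 × 1.3 = 200.46 kPa
q·N_q = 49.036 × 1 = 49.036 kPa
q_ult = 200.46 + 49.036 = 249.5 kPa.
q_all = q_ult / FS = 249.5 / 3 = 83.165 kPa.

q_all ≈ 83.2 kPa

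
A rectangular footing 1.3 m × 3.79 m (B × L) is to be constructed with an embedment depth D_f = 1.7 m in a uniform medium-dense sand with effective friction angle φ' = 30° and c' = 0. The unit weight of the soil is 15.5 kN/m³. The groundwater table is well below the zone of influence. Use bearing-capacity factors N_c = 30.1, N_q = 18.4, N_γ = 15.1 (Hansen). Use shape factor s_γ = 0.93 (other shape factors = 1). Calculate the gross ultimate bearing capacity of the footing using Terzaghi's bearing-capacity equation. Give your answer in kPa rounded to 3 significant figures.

q_ult ≈ 626 kPa

Effective surcharge at the founding depth q = γ·D_f = 15.5 × 1.7 = 26.35 kPa.
q_ult = q·N_q + 0.5·γ·B·N_γ·s_γ
     = 26.35 × 18.4 + 0.5 × 15.5 × 1.3 × 15.1 × 0.93
     = 484.84 + 141.48 = 626.32 kPa.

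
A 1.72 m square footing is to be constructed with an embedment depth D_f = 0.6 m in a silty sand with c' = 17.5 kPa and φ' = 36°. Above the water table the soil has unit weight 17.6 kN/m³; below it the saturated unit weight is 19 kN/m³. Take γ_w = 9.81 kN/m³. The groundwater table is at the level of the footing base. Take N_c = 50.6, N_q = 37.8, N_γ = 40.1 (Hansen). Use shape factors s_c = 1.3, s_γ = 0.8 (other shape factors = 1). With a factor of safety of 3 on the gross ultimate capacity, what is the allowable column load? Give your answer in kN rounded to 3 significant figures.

Overburden at base level: q = 17.6 × 0.6 = 10.56 kPa.
Below the base the soil is submerged, so the ½γBN_γ term uses γ' = 19 − 9.81 = 9.19 kN/m³.
Cohesion term c·N_c·s_c = 17.5 × 50.6 × 1.3 = 1151.2 kPa; surcharge term q·N_q = 10.56 × 37.8 = 399.17 kPa; self-weight term 0.5·γ·B·N_γ·s_γ = 0.5 × 9.19 × 1.72 × 40.1 × 0.8 = 253.54 kPa.
q_ult = 1151.2 + 399.17 + 253.54 = 1803.9 kPa.
Gross allowable pressure q_all = 1803.9 / 3 = 601.29 kPa.
Footing area = 2.9584 m², so allowable column load = 601.29 × 2.9584 = 1778.8 kN.

P_all ≈ 1780 kN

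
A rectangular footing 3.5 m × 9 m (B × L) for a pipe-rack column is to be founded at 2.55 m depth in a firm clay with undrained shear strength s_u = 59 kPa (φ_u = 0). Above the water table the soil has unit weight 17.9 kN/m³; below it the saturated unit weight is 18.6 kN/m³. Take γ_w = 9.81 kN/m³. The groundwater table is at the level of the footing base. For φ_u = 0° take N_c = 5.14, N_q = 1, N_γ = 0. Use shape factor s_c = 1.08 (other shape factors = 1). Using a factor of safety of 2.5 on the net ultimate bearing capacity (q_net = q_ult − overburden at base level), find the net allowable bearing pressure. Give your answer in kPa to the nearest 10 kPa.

q_all(net) ≈ 130 kPa

Effective surcharge at the founding depth q = γ·D_f = 17.9 × 2.55 = 45.645 kPa.
q_ult = c·N_c·s_c + q·N_q
     = 59 × 5.14 × 1.08 + 45.645 × 1
     = 327.52 + 45.645 = 373.17 kPa.
q_net = 373.17 − 45.645 = 327.52 kPa.
q_all(net) = 327.52 / 2.5 = 131.01 kPa.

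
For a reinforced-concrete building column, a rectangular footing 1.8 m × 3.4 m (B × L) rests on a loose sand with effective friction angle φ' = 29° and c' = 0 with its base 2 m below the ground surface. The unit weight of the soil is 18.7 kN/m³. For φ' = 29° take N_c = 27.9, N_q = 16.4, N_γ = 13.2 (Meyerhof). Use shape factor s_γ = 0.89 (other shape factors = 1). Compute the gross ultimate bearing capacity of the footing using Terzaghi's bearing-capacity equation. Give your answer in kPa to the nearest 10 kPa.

q = γ·D_f = 18.7 × 2 = 37.4 kPa.
q·N_q = 37.4 × 16.4 = 613.36 kPa
0.5·γ·B·N_γ·s_γ = 0.5 × 18.7 × 1.8 × 13.2 × 0.89 = 197.72 kPa
q_ult = 613.36 + 197.72 = 811.08 kPa.

q_ult ≈ 810 kPa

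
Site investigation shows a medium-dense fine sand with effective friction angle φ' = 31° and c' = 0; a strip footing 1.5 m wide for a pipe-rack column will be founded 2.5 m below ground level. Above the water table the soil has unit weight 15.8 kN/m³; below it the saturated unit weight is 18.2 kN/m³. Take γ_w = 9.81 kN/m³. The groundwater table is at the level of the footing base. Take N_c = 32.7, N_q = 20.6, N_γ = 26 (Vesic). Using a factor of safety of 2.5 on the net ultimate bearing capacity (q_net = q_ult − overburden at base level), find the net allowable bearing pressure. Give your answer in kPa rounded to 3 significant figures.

Overburden at base level: q = 15.8 × 2.5 = 39.5 kPa.
Below the base the soil is submerged, so the ½γBN_γ term uses γ' = 18.2 − 9.81 = 8.39 kN/m³.
Surcharge term q·N_q = 39.5 × 20.6 = 813.7 kPa; self-weight term 0.5·γ·B·N_γ = 0.5 × 8.39 × 1.5 × 26 = 163.6 kPa.
q_ult = 813.7 + 163.6 = 977.31 kPa.
q_net = 977.31 − 39.5 = 937.81 kPa.
q_all(net) = 937.81 / 2.5 = 375.12 kPa.

q_all(net) ≈ 375 kPa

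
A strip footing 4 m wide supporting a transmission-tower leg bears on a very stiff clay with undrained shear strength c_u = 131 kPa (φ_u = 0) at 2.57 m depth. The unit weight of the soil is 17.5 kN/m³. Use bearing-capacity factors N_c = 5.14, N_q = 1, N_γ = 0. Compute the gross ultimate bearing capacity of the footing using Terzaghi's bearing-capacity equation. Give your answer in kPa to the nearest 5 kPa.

q_ult ≈ 720 kPa

Overburden at base level: q = 17.5 × 2.57 = 44.975 kPa.
Cohesion term c·N_c = 131 × 5.14 = 673.34 kPa; surcharge term q·N_q = 44.975 × 1 = 44.975 kPa.
q_ult = 673.34 + 44.975 = 718.31 kPa.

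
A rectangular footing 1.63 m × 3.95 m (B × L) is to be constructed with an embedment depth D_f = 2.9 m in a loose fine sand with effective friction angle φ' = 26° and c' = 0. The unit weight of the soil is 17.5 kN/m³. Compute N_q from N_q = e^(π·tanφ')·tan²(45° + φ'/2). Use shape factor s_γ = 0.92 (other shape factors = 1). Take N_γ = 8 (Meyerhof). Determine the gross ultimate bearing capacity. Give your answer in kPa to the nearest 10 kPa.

tan26° = 0.4877, so N_q = e^(π×0.4877)·tan²(58°) = 4.629 × 2.561 = 11.85.
q = γ·D_f = 17.5 × 2.9 = 50.75 kPa.
q·N_q = 50.75 × 11.854 = 601.6 kPa
0.5·γ·B·N_γ·s_γ = 0.5 × 17.5 × 1.63 × 8 × 0.92 = 104.97 kPa
q_ult = 601.6 + 104.97 = 706.57 kPa.

q_ult ≈ 710 kPa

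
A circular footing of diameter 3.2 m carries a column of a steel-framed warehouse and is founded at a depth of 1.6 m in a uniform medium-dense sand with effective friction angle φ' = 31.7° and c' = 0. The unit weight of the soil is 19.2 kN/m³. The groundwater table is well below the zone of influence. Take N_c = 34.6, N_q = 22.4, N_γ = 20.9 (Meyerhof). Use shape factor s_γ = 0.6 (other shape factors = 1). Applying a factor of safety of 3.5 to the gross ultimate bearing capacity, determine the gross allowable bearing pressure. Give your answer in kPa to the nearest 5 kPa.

q_all ≈ 305 kPa

q = γ·D_f = 19.2 × 1.6 = 30.72 kPa.
q·N_q = 30.72 × 22.4 = 688.13 kPa
0.5·γ·B·N_γ·s_γ = 0.5 × 19.2 × 3.2 × 20.9 × 0.6 = 385.23 kPa
q_ult = 688.13 + 385.23 = 1073.4 kPa.
q_all = q_ult / FS = 1073.4 / 3.5 = 306.67 kPa.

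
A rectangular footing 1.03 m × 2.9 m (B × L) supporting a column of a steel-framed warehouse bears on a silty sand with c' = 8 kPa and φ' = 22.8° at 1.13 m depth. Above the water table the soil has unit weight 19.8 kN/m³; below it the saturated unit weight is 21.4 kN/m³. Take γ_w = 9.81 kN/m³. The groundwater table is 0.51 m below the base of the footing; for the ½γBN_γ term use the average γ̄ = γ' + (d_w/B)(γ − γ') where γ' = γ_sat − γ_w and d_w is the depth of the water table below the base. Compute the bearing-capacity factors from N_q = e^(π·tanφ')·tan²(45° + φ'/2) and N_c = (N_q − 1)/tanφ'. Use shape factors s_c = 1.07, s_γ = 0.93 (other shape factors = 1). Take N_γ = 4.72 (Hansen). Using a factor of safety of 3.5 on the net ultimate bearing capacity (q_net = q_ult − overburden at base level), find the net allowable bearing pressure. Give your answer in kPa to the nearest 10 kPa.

N_q = e^(π·tan22.8°)·tan²(56.4°) = 8.49; N_c = (N_q − 1)/tanφ' = 17.81.
q = γ·D_f = 19.8 × 1.13 = 22.374 kPa.
γ' = 11.59 kN/m³; averaging over the depth B below the base, γ̄ = γ' + (d_w/B)(γ − γ') = 15.655 kN/m³.
c·N_c·s_c = 8 × 17.807 × 1.07 = 152.43 kPa
q·N_q = 22.374 × 8.4854 = 189.85 kPa
0.5·γ·B·N_γ·s_γ = 0.5 × 15.655 × 1.03 × 4.72 × 0.93 = 35.391 kPa
q_ult = 152.43 + 189.85 + 35.391 = 377.67 kPa.
q_net = 377.67 − 22.374 = 355.3 kPa.
q_all(net) = 355.3 / 3.5 = 101.51 kPa.

q_all(net) ≈ 100 kPa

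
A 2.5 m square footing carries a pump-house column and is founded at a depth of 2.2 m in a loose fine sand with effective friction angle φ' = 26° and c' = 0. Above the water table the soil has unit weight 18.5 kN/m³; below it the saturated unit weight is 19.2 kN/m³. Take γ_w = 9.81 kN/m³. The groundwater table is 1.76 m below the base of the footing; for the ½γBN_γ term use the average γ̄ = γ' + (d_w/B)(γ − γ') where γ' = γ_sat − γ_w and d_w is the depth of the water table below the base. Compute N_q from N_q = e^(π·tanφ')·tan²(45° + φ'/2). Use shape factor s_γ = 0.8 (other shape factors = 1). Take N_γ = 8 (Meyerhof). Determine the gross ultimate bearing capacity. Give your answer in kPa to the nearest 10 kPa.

tan26° = 0.4877, so N_q = e^(π×0.4877)·tan²(58°) = 4.629 × 2.561 = 11.85.
Effective surcharge at the founding depth q = γ·D_f = 18.5 × 2.2 = 40.7 kPa.
With d_w = 1.76 m < B, γ̄ = 9.39 + (1.76/2.5) × (18.5 − 9.39) = 15.803 kN/m³.
q_ult = q·N_q + 0.5·γ·B·N_γ·s_γ
     = 40.7 × 11.854 + 0.5 × 15.803 × 2.5 × 8 × 0.8
     = 482.47 + 126.43 = 608.89 kPa.

q_ult ≈ 610 kPa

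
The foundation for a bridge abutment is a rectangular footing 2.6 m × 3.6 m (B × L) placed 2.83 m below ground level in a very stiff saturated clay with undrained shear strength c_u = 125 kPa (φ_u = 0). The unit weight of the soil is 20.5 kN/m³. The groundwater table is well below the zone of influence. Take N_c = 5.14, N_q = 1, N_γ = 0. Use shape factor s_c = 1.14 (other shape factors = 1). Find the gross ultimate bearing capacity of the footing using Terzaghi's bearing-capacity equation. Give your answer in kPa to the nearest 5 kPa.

q_ult ≈ 790 kPa

q = γ·D_f = 20.5 × 2.83 = 58.015 kPa.
c·N_c·s_c = 125 × 5.14 × 1.14 = 732.45 kPa
q·N_q = 58.015 × 1 = 58.015 kPa
q_ult = 732.45 + 58.015 = 790.46 kPa.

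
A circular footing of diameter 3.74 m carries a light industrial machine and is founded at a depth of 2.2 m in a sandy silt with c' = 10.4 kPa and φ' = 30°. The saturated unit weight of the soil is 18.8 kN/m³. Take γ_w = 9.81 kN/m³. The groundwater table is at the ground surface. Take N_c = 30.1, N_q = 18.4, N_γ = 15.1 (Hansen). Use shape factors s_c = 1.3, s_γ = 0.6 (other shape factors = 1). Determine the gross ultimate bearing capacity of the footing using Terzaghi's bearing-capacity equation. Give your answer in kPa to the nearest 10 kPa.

q_ult ≈ 920 kPa

γ' = 18.8 − 9.81 = 8.99 kN/m³ (submerged throughout). q = 8.99 × 2.2 = 19.778 kPa; the same γ' applies in the ½γBN_γ term.
c·N_c·s_c = 10.4 × 30.1 × 1.3 = 406.95 kPa
q·N_q = 19.778 × 18.4 = 363.92 kPa
0.5·γ·B·N_γ·s_γ = 0.5 × 8.99 × 3.74 × 15.1 × 0.6 = 152.31 kPa
q_ult = 406.95 + 363.92 + 152.31 = 923.18 kPa.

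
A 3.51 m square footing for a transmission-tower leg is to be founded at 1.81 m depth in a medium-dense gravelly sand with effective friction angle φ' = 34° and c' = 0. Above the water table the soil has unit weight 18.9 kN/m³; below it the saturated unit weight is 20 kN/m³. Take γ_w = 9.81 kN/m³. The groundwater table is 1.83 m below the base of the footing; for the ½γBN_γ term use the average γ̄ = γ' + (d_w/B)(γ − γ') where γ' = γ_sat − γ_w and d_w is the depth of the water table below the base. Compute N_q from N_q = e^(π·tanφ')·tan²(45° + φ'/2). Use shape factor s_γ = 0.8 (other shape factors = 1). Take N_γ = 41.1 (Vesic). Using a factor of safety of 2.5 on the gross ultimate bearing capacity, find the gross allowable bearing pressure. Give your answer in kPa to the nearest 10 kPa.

q_all ≈ 740 kPa

N_q = e^(π·tan34°)·tan²(62°) = 29.44.
Overburden at base level: q = 18.9 × 1.81 = 34.209 kPa.
The water table is 1.83 m below the base (< B = 3.51 m), so the ½γBN_γ term uses γ̄ = γ' + (d_w/B)(γ − γ') = 10.19 + (1.83/3.51)(18.9 − 10.19) = 14.731 kN/m³.
Surcharge term q·N_q = 34.209 × 29.44 = 1007.1 kPa; self-weight term 0.5·γ·B·N_γ·s_γ = 0.5 × 14.731 × 3.51 × 41.1 × 0.8 = 850.05 kPa.
q_ult = 1007.1 + 850.05 = 1857.2 kPa.
q_all = 1857.2 / 2.5 = 742.86 kPa.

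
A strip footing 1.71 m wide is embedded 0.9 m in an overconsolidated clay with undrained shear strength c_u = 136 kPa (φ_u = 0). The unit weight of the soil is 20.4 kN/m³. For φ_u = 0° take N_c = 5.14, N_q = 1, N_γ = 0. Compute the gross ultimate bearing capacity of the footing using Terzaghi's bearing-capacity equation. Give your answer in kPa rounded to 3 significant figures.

q_ult ≈ 717 kPa

Effective surcharge at the founding depth q = γ·D_f = 20.4 × 0.9 = 18.36 kPa.
q_ult = c·N_c + q·N_q
     = 136 × 5.14 + 18.36 × 1
     = 699.04 + 18.36 = 717.4 kPa.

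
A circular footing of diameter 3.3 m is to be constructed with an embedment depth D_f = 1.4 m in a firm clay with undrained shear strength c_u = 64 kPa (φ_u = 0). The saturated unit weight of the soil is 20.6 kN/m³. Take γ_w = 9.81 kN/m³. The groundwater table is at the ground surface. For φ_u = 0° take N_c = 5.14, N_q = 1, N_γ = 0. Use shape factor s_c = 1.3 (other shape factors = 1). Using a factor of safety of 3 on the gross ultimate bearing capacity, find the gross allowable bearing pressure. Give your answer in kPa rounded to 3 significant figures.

q_all ≈ 148 kPa

Water table at ground surface, so effective unit weight γ' = 20.6 − 9.81 = 10.79 kN/m³ is used throughout; overburden q = 10.79 × 1.4 = 15.106 kPa.
Cohesion term c·N_c·s_c = 64 × 5.14 × 1.3 = 427.65 kPa; surcharge term q·N_q = 15.106 × 1 = 15.106 kPa.
q_ult = 427.65 + 15.106 = 442.75 kPa.
q_all = 442.75 / 3 = 147.58 kPa.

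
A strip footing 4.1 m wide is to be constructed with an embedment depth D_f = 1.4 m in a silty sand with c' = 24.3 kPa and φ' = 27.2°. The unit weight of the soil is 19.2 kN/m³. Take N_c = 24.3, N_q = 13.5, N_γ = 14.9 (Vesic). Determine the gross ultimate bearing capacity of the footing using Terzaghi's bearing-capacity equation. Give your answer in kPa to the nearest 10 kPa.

q_ult ≈ 1540 kPa

Effective surcharge at the founding depth q = γ·D_f = 19.2 × 1.4 = 26.88 kPa.
q_ult = c·N_c + q·N_q + 0.5·γ·B·N_γ
     = 24.3 × 24.3 + 26.88 × 13.5 + 0.5 × 19.2 × 4.1 × 14.9
     = 590.49 + 362.88 + 586.46 = 1539.8 kPa.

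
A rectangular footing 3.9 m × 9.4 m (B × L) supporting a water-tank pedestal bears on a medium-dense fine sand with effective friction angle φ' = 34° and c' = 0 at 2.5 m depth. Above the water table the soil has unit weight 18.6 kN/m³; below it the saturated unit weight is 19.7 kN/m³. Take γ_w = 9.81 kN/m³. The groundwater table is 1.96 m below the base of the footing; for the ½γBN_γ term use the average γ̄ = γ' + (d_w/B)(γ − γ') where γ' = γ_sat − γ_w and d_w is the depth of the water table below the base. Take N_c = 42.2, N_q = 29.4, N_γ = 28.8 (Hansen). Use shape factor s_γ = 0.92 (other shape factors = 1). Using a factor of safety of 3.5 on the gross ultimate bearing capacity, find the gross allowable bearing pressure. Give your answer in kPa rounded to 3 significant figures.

Effective surcharge at the founding depth q = γ·D_f = 18.6 × 2.5 = 46.5 kPa.
With d_w = 1.96 m < B, γ̄ = 9.89 + (1.96/3.9) × (18.6 − 9.89) = 14.267 kN/m³.
q_ult = q·N_q + 0.5·γ·B·N_γ·s_γ
     = 46.5 × 29.4 + 0.5 × 14.267 × 3.9 × 28.8 × 0.92
     = 1367.1 + 737.15 = 2104.3 kPa.
q_all = 2104.3 / 3.5 = 601.22 kPa.

q_all ≈ 601 kPa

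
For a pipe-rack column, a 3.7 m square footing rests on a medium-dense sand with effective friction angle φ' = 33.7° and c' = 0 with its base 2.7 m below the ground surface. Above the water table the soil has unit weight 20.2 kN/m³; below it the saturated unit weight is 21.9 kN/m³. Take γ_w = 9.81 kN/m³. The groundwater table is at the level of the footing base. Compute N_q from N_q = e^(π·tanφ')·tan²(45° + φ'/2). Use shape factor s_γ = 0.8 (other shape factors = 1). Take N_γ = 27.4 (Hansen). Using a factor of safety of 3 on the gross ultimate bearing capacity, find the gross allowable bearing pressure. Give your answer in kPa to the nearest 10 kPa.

q_all ≈ 680 kPa

N_q = e^(π·tan33.7°)·tan²(61.85°) = 28.39.
Effective surcharge at the founding depth q = γ·D_f = 20.2 × 2.7 = 54.54 kPa.
The water table coincides with the base, so in the self-weight term γ → γ' = 12.09 kN/m³.
q_ult = q·N_q + 0.5·γ·B·N_γ·s_γ
     = 54.54 × 28.386 + 0.5 × 12.09 × 3.7 × 27.4 × 0.8
     = 1548.2 + 490.27 = 2038.4 kPa.
q_all = 2038.4 / 3 = 679.48 kPa.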